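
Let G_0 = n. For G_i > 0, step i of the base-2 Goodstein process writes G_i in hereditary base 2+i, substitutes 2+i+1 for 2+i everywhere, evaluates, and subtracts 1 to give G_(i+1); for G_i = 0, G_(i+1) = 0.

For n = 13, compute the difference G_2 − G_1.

[0] 13 ≡ 2^(2 + 1) + 2^2 + 1 (base 2). Lift 3: 109. −1: 108.
[1] 108 ≡ 3^(3 + 1) + 3^3 (base 3). Lift 4: 1280. −1: 1279.

1171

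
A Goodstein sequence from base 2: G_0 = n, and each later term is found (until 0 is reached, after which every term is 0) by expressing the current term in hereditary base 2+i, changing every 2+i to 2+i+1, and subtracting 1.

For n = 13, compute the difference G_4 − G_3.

264619

(0) 13|_2 = 2^(2 + 1) + 2^2 + 1 ↦ 3^(3 + 1) + 3^3 + 1|_3 = 109 ⇒ 108
(1) 108|_3 = 3^(3 + 1) + 3^3 ↦ 4^(4 + 1) + 4^4|_4 = 1280 ⇒ 1279
(2) 1279|_4 = 4^(4 + 1) + 3·4^3 + 3·4^2 + 3·4 + 3 ↦ 5^(5 + 1) + 3·5^3 + 3·5^2 + 3·5 + 3|_5 = 16093 ⇒ 16092
(3) 16092|_5 = 5^(5 + 1) + 3·5^3 + 3·5^2 + 3·5 + 2 ↦ 6^(6 + 1) + 3·6^3 + 3·6^2 + 3·6 + 2|_6 = 280712 ⇒ 280711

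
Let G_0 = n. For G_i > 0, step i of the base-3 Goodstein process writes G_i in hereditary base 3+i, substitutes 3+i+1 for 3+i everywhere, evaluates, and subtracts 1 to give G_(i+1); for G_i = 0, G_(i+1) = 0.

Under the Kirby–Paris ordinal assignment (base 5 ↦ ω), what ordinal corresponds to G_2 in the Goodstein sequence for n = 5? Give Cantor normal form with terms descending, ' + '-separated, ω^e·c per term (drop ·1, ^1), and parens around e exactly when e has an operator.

ω

5 —HB3→ 3 + 2 —bump→ 4 + 2 = 6 —(−1)→ 5
5 —HB4→ 4 + 1 —bump→ 5 + 1 = 6 —(−1)→ 5
5 —HB5→ 5 —bump→ 6 = 6 —(−1)→ 5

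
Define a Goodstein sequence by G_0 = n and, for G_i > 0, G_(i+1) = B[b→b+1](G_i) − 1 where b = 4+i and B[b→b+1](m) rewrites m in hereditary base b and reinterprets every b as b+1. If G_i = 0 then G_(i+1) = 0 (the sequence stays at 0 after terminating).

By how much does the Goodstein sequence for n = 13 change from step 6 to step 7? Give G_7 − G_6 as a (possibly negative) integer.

13 —HB4→ 3·4 + 1 —bump→ 3·5 + 1 = 16 —(−1)→ 15
15 —HB5→ 3·5 —bump→ 3·6 = 18 —(−1)→ 17
17 —HB6→ 2·6 + 5 —bump→ 2·7 + 5 = 19 —(−1)→ 18
18 —HB7→ 2·7 + 4 —bump→ 2·8 + 4 = 20 —(−1)→ 19
19 —HB8→ 2·8 + 3 —bump→ 2·9 + 3 = 21 —(−1)→ 20
20 —HB9→ 2·9 + 2 —bump→ 2·10 + 2 = 22 —(−1)→ 21
21 —HB10→ 2·10 + 1 —bump→ 2·11 + 1 = 23 —(−1)→ 22

1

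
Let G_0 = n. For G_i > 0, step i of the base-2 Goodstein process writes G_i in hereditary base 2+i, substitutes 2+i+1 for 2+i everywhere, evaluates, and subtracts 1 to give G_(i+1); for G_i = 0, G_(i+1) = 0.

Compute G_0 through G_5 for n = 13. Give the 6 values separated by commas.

(0) 13|_2 = 2^(2 + 1) + 2^2 + 1 ↦ 3^(3 + 1) + 3^3 + 1|_3 = 109 ⇒ 108
(1) 108|_3 = 3^(3 + 1) + 3^3 ↦ 4^(4 + 1) + 4^4|_4 = 1280 ⇒ 1279
(2) 1279|_4 = 4^(4 + 1) + 3·4^3 + 3·4^2 + 3·4 + 3 ↦ 5^(5 + 1) + 3·5^3 + 3·5^2 + 3·5 + 3|_5 = 16093 ⇒ 16092
(3) 16092|_5 = 5^(5 + 1) + 3·5^3 + 3·5^2 + 3·5 + 2 ↦ 6^(6 + 1) + 3·6^3 + 3·6^2 + 3·6 + 2|_6 = 280712 ⇒ 280711
(4) 280711|_6 = 6^(6 + 1) + 3·6^3 + 3·6^2 + 3·6 + 1 ↦ 7^(7 + 1) + 3·7^3 + 3·7^2 + 3·7 + 1|_7 = 5765999 ⇒ 5765998

13, 108, 1279, 16092, 280711, 5765998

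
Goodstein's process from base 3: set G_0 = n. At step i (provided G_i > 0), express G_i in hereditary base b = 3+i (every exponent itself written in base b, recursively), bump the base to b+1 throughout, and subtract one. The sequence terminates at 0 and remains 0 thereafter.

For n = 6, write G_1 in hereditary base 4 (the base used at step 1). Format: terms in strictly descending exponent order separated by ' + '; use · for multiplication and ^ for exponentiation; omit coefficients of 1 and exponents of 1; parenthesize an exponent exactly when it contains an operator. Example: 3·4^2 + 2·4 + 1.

4 + 3

G_0 = 6. HB_3(6) = 2·3. Bump = 8. G_1 = 7.
G_1 = 7. HB_4(7) = 4 + 3. Bump = 8. G_2 = 7.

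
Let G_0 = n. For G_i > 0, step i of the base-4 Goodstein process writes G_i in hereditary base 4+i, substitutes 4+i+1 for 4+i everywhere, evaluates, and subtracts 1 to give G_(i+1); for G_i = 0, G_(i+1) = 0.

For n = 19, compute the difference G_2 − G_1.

19 —HB4→ 4^2 + 3 —bump→ 5^2 + 3 = 28 —(−1)→ 27
27 —HB5→ 5^2 + 2 —bump→ 6^2 + 2 = 38 —(−1)→ 37

10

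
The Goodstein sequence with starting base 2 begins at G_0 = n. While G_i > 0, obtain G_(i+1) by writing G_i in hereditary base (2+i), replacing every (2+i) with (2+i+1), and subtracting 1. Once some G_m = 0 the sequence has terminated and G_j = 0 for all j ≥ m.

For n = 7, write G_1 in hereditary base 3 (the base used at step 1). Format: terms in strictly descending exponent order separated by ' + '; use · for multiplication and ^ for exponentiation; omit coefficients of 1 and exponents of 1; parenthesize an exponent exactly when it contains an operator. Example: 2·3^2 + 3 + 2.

3^3 + 3

step 0: 7 = 2^2 + 2 + 1; sub 3 for 2: 3^3 + 3 + 1; = 31; G_1 = 31−1 = 30
step 1: 30 = 3^3 + 3; sub 4 for 3: 4^4 + 4; = 260; G_2 = 260−1 = 259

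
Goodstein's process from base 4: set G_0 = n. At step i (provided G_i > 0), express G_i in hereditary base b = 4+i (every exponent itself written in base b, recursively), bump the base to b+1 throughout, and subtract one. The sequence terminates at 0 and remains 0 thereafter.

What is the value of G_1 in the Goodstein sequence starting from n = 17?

base 4: 17 = 4^2 + 1; at 5: 5^2 + 1 = 26; next = 25
base 5: 25 = 5^2; at 6: 6^2 = 36; next = 35

25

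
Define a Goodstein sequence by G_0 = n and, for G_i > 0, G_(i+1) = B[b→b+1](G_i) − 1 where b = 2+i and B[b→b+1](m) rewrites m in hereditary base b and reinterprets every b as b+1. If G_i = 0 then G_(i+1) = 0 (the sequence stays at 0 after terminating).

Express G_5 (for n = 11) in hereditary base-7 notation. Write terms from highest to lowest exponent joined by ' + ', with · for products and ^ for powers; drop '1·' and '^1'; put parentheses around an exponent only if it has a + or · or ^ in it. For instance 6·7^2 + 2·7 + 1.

7^(7 + 1)

step 0: 11 = 2^(2 + 1) + 2 + 1; sub 3 for 2: 3^(3 + 1) + 3 + 1; = 85; G_1 = 85−1 = 84
step 1: 84 = 3^(3 + 1) + 3; sub 4 for 3: 4^(4 + 1) + 4; = 1028; G_2 = 1028−1 = 1027
step 2: 1027 = 4^(4 + 1) + 3; sub 5 for 4: 5^(5 + 1) + 3; = 15628; G_3 = 15628−1 = 15627
step 3: 15627 = 5^(5 + 1) + 2; sub 6 for 5: 6^(6 + 1) + 2; = 279938; G_4 = 279938−1 = 279937
step 4: 279937 = 6^(6 + 1) + 1; sub 7 for 6: 7^(7 + 1) + 1; = 5764802; G_5 = 5764802−1 = 5764801
step 5: 5764801 = 7^(7 + 1); sub 8 for 7: 8^(8 + 1); = 134217728; G_6 = 134217728−1 = 134217727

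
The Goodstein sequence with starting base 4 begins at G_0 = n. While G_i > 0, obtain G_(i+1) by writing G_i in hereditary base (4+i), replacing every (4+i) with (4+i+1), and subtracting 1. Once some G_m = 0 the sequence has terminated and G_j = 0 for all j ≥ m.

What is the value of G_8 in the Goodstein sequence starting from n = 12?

[0] 12 ≡ 3·4 (base 4). Lift 5: 15. −1: 14.
[1] 14 ≡ 2·5 + 4 (base 5). Lift 6: 16. −1: 15.
[2] 15 ≡ 2·6 + 3 (base 6). Lift 7: 17. −1: 16.
[3] 16 ≡ 2·7 + 2 (base 7). Lift 8: 18. −1: 17.
[4] 17 ≡ 2·8 + 1 (base 8). Lift 9: 19. −1: 18.
[5] 18 ≡ 2·9 (base 9). Lift 10: 20. −1: 19.
[6] 19 ≡ 10 + 9 (base 10). Lift 11: 20. −1: 19.
[7] 19 ≡ 11 + 8 (base 11). Lift 12: 20. −1: 19.
[8] 19 ≡ 12 + 7 (base 12). Lift 13: 20. −1: 19.

19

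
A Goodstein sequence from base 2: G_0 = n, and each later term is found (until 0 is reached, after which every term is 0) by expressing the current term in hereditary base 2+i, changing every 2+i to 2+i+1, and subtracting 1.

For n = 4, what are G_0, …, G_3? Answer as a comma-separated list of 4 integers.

G_0=4  [base 2] 2^2  →[2↦3]→  3^3 = 27  −1 ⇒ G_1=26
G_1=26  [base 3] 2·3^2 + 2·3 + 2  →[3↦4]→  2·4^2 + 2·4 + 2 = 42  −1 ⇒ G_2=41
G_2=41  [base 4] 2·4^2 + 2·4 + 1  →[4↦5]→  2·5^2 + 2·5 + 1 = 61  −1 ⇒ G_3=60

4, 26, 41, 60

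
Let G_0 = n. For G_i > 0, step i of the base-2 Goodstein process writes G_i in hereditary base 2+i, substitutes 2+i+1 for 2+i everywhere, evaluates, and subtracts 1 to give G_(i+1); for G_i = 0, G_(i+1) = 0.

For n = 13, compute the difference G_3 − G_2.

13 —HB2→ 2^(2 + 1) + 2^2 + 1 —bump→ 3^(3 + 1) + 3^3 + 1 = 109 —(−1)→ 108
108 —HB3→ 3^(3 + 1) + 3^3 —bump→ 4^(4 + 1) + 4^4 = 1280 —(−1)→ 1279
1279 —HB4→ 4^(4 + 1) + 3·4^3 + 3·4^2 + 3·4 + 3 —bump→ 5^(5 + 1) + 3·5^3 + 3·5^2 + 3·5 + 3 = 16093 —(−1)→ 16092

14813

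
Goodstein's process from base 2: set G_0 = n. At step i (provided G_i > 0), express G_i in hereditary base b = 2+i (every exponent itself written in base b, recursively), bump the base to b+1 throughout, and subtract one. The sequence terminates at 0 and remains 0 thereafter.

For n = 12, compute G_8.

100000000211

G_0=12  [base 2] 2^(2 + 1) + 2^2  →[2↦3]→  3^(3 + 1) + 3^3 = 108  −1 ⇒ G_1=107
G_1=107  [base 3] 3^(3 + 1) + 2·3^2 + 2·3 + 2  →[3↦4]→  4^(4 + 1) + 2·4^2 + 2·4 + 2 = 1066  −1 ⇒ G_2=1065
G_2=1065  [base 4] 4^(4 + 1) + 2·4^2 + 2·4 + 1  →[4↦5]→  5^(5 + 1) + 2·5^2 + 2·5 + 1 = 15686  −1 ⇒ G_3=15685
G_3=15685  [base 5] 5^(5 + 1) + 2·5^2 + 2·5  →[5↦6]→  6^(6 + 1) + 2·6^2 + 2·6 = 280020  −1 ⇒ G_4=280019
G_4=280019  [base 6] 6^(6 + 1) + 2·6^2 + 6 + 5  →[6↦7]→  7^(7 + 1) + 2·7^2 + 7 + 5 = 5764911  −1 ⇒ G_5=5764910
G_5=5764910  [base 7] 7^(7 + 1) + 2·7^2 + 7 + 4  →[7↦8]→  8^(8 + 1) + 2·8^2 + 8 + 4 = 134217868  −1 ⇒ G_6=134217867
G_6=134217867  [base 8] 8^(8 + 1) + 2·8^2 + 8 + 3  →[8↦9]→  9^(9 + 1) + 2·9^2 + 9 + 3 = 3486784575  −1 ⇒ G_7=3486784574
G_7=3486784574  [base 9] 9^(9 + 1) + 2·9^2 + 9 + 2  →[9↦10]→  10^(10 + 1) + 2·10^2 + 10 + 2 = 100000000212  −1 ⇒ G_8=100000000211
G_8=100000000211  [base 10] 10^(10 + 1) + 2·10^2 + 10 + 1  →[10↦11]→  11^(11 + 1) + 2·11^2 + 11 + 1 = 3138428376975  −1 ⇒ G_9=3138428376974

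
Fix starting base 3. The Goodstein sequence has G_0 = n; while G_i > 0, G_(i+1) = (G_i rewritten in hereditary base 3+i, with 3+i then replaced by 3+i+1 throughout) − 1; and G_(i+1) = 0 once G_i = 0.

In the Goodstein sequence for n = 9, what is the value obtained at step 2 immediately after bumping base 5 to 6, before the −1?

G_0 = 9. HB_3(9) = 3^2. Bump = 16. G_1 = 15.
G_1 = 15. HB_4(15) = 3·4 + 3. Bump = 18. G_2 = 17.

20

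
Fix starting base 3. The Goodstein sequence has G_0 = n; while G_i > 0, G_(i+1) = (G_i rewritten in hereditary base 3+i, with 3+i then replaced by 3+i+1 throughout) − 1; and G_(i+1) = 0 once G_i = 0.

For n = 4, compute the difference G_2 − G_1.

0

G_0 = 4. HB_3(4) = 3 + 1. Bump = 5. G_1 = 4.
G_1 = 4. HB_4(4) = 4. Bump = 5. G_2 = 4.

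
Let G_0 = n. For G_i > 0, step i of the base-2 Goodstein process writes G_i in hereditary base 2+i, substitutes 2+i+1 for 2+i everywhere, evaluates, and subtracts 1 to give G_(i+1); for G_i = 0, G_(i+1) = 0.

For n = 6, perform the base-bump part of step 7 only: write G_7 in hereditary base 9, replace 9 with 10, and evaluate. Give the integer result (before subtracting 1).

555552

G_0=6  [base 2] 2^2 + 2  →[2↦3]→  3^3 + 3 = 30  −1 ⇒ G_1=29
G_1=29  [base 3] 3^3 + 2  →[3↦4]→  4^4 + 2 = 258  −1 ⇒ G_2=257
G_2=257  [base 4] 4^4 + 1  →[4↦5]→  5^5 + 1 = 3126  −1 ⇒ G_3=3125
G_3=3125  [base 5] 5^5  →[5↦6]→  6^6 = 46656  −1 ⇒ G_4=46655
G_4=46655  [base 6] 5·6^5 + 5·6^4 + 5·6^3 + 5·6^2 + 5·6 + 5  →[6↦7]→  5·7^5 + 5·7^4 + 5·7^3 + 5·7^2 + 5·7 + 5 = 98040  −1 ⇒ G_5=98039
G_5=98039  [base 7] 5·7^5 + 5·7^4 + 5·7^3 + 5·7^2 + 5·7 + 4  →[7↦8]→  5·8^5 + 5·8^4 + 5·8^3 + 5·8^2 + 5·8 + 4 = 187244  −1 ⇒ G_6=187243
G_6=187243  [base 8] 5·8^5 + 5·8^4 + 5·8^3 + 5·8^2 + 5·8 + 3  →[8↦9]→  5·9^5 + 5·9^4 + 5·9^3 + 5·9^2 + 5·9 + 3 = 332148  −1 ⇒ G_7=332147
G_7=332147  [base 9] 5·9^5 + 5·9^4 + 5·9^3 + 5·9^2 + 5·9 + 2  →[9↦10]→  5·10^5 + 5·10^4 + 5·10^3 + 5·10^2 + 5·10 + 2 = 555552  −1 ⇒ G_8=555551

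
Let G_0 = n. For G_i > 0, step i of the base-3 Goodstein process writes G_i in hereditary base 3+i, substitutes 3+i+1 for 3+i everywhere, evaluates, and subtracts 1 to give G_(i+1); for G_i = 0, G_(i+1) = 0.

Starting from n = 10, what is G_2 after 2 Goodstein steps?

24

10 —HB3→ 3^2 + 1 —bump→ 4^2 + 1 = 17 —(−1)→ 16
16 —HB4→ 4^2 —bump→ 5^2 = 25 —(−1)→ 24
24 —HB5→ 4·5 + 4 —bump→ 4·6 + 4 = 28 —(−1)→ 27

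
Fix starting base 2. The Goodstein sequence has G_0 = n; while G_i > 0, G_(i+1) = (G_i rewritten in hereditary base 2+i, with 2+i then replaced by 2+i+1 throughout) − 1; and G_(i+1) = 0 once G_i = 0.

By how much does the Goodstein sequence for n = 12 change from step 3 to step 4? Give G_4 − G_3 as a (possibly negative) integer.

264334

i=0: 12 = 2^(2 + 1) + 2^2 (b=2); 2→3: 3^(3 + 1) + 3^3 = 108; 108−1 = 107
i=1: 107 = 3^(3 + 1) + 2·3^2 + 2·3 + 2 (b=3); 3→4: 4^(4 + 1) + 2·4^2 + 2·4 + 2 = 1066; 1066−1 = 1065
i=2: 1065 = 4^(4 + 1) + 2·4^2 + 2·4 + 1 (b=4); 4→5: 5^(5 + 1) + 2·5^2 + 2·5 + 1 = 15686; 15686−1 = 15685
i=3: 15685 = 5^(5 + 1) + 2·5^2 + 2·5 (b=5); 5→6: 6^(6 + 1) + 2·6^2 + 2·6 = 280020; 280020−1 = 280019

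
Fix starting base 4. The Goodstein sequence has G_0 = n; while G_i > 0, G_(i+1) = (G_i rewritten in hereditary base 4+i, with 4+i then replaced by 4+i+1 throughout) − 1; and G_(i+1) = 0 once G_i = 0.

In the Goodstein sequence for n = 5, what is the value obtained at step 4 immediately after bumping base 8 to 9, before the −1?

3

G_0=5  [base 4] 4 + 1  →[4↦5]→  5 + 1 = 6  −1 ⇒ G_1=5
G_1=5  [base 5] 5  →[5↦6]→  6 = 6  −1 ⇒ G_2=5
G_2=5  [base 6] 5  →[6↦7]→  5 = 5  −1 ⇒ G_3=4
G_3=4  [base 7] 4  →[7↦8]→  4 = 4  −1 ⇒ G_4=3
G_4=3  [base 8] 3  →[8↦9]→  3 = 3  −1 ⇒ G_5=2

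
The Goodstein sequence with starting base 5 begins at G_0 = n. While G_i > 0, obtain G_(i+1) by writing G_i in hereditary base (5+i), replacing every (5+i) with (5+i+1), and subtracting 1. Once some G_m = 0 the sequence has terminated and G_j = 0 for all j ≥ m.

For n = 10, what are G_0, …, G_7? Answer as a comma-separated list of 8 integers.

10, 11, 11, 11, 11, 11, 11, 11

10 —HB5→ 2·5 —bump→ 2·6 = 12 —(−1)→ 11
11 —HB6→ 6 + 5 —bump→ 7 + 5 = 12 —(−1)→ 11
11 —HB7→ 7 + 4 —bump→ 8 + 4 = 12 —(−1)→ 11
11 —HB8→ 8 + 3 —bump→ 9 + 3 = 12 —(−1)→ 11
11 —HB9→ 9 + 2 —bump→ 10 + 2 = 12 —(−1)→ 11
11 —HB10→ 10 + 1 —bump→ 11 + 1 = 12 —(−1)→ 11
11 —HB11→ 11 —bump→ 12 = 12 —(−1)→ 11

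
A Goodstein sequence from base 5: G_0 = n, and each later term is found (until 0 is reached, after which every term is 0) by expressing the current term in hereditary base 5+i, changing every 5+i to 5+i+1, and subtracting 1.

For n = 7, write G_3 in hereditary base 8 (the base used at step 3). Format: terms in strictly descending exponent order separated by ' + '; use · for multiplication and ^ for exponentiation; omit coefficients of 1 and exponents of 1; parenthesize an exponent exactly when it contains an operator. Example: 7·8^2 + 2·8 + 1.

G_0=7  [base 5] 5 + 2  →[5↦6]→  6 + 2 = 8  −1 ⇒ G_1=7
G_1=7  [base 6] 6 + 1  →[6↦7]→  7 + 1 = 8  −1 ⇒ G_2=7
G_2=7  [base 7] 7  →[7↦8]→  8 = 8  −1 ⇒ G_3=7
G_3=7  [base 8] 7  →[8↦9]→  7 = 7  −1 ⇒ G_4=6

7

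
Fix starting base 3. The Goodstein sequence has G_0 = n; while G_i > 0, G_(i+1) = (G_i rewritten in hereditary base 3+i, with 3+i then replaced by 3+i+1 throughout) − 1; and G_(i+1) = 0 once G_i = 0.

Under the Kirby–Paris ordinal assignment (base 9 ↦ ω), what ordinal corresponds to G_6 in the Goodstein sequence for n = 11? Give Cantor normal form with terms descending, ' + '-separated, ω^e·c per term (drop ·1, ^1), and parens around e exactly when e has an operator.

G_0 = 11. HB_3(11) = 3^2 + 2. Bump = 18. G_1 = 17.
G_1 = 17. HB_4(17) = 4^2 + 1. Bump = 26. G_2 = 25.
G_2 = 25. HB_5(25) = 5^2. Bump = 36. G_3 = 35.
G_3 = 35. HB_6(35) = 5·6 + 5. Bump = 40. G_4 = 39.
G_4 = 39. HB_7(39) = 5·7 + 4. Bump = 44. G_5 = 43.
G_5 = 43. HB_8(43) = 5·8 + 3. Bump = 48. G_6 = 47.
G_6 = 47. HB_9(47) = 5·9 + 2. Bump = 52. G_7 = 51.

ω·5 + 2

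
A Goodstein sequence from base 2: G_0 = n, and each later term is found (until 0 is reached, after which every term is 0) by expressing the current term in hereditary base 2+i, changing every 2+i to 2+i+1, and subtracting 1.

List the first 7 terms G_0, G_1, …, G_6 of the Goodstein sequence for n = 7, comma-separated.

i=0: 7 = 2^2 + 2 + 1 (b=2); 2→3: 3^3 + 3 + 1 = 31; 31−1 = 30
i=1: 30 = 3^3 + 3 (b=3); 3→4: 4^4 + 4 = 260; 260−1 = 259
i=2: 259 = 4^4 + 3 (b=4); 4→5: 5^5 + 3 = 3128; 3128−1 = 3127
i=3: 3127 = 5^5 + 2 (b=5); 5→6: 6^6 + 2 = 46658; 46658−1 = 46657
i=4: 46657 = 6^6 + 1 (b=6); 6→7: 7^7 + 1 = 823544; 823544−1 = 823543
i=5: 823543 = 7^7 (b=7); 7→8: 8^8 = 16777216; 16777216−1 = 16777215

7, 30, 259, 3127, 46657, 823543, 16777215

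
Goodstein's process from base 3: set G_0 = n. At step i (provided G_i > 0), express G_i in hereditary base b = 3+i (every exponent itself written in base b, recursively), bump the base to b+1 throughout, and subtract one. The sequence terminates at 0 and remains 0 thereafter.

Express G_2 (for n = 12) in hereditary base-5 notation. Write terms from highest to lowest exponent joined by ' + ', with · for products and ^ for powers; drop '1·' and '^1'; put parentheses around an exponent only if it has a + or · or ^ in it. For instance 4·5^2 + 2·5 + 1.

5^2 + 2

(0) 12|_3 = 3^2 + 3 ↦ 4^2 + 4|_4 = 20 ⇒ 19
(1) 19|_4 = 4^2 + 3 ↦ 5^2 + 3|_5 = 28 ⇒ 27
(2) 27|_5 = 5^2 + 2 ↦ 6^2 + 2|_6 = 38 ⇒ 37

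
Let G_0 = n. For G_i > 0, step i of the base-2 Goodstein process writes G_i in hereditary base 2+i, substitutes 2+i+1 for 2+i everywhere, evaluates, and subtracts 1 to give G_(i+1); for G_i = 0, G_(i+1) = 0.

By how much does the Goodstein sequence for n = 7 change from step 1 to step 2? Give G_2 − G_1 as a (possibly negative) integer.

229

step 0: 7 = 2^2 + 2 + 1; sub 3 for 2: 3^3 + 3 + 1; = 31; G_1 = 31−1 = 30
step 1: 30 = 3^3 + 3; sub 4 for 3: 4^4 + 4; = 260; G_2 = 260−1 = 259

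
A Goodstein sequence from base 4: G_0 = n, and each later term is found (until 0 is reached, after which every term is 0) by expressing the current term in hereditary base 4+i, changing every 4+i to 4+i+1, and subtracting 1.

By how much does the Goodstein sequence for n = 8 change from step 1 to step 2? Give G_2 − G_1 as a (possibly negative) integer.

0

i=0: 8 = 2·4 (b=4); 4→5: 2·5 = 10; 10−1 = 9
i=1: 9 = 5 + 4 (b=5); 5→6: 6 + 4 = 10; 10−1 = 9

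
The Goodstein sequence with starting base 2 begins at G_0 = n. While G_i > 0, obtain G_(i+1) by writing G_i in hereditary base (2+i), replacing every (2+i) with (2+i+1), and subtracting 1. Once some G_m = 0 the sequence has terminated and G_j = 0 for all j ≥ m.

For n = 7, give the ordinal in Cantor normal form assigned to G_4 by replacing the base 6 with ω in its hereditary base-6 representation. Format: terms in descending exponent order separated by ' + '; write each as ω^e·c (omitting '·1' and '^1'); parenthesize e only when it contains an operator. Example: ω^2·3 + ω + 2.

base 2: 7 = 2^2 + 2 + 1; at 3: 3^3 + 3 + 1 = 31; next = 30
base 3: 30 = 3^3 + 3; at 4: 4^4 + 4 = 260; next = 259
base 4: 259 = 4^4 + 3; at 5: 5^5 + 3 = 3128; next = 3127
base 5: 3127 = 5^5 + 2; at 6: 6^6 + 2 = 46658; next = 46657
base 6: 46657 = 6^6 + 1; at 7: 7^7 + 1 = 823544; next = 823543

ω^ω + 1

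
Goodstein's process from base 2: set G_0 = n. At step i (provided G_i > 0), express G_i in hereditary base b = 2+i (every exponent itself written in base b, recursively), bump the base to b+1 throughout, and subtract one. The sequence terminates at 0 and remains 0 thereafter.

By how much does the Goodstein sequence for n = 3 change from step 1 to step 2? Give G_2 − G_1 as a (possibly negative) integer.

0

3 —HB2→ 2 + 1 —bump→ 3 + 1 = 4 —(−1)→ 3
3 —HB3→ 3 —bump→ 4 = 4 —(−1)→ 3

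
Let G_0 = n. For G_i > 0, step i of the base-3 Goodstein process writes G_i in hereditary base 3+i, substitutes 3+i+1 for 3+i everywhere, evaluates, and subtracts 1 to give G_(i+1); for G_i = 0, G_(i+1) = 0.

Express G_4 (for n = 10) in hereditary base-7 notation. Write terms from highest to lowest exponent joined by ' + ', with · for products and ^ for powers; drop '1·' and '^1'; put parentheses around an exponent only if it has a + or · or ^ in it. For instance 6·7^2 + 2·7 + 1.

(0) 10|_3 = 3^2 + 1 ↦ 4^2 + 1|_4 = 17 ⇒ 16
(1) 16|_4 = 4^2 ↦ 5^2|_5 = 25 ⇒ 24
(2) 24|_5 = 4·5 + 4 ↦ 4·6 + 4|_6 = 28 ⇒ 27
(3) 27|_6 = 4·6 + 3 ↦ 4·7 + 3|_7 = 31 ⇒ 30
(4) 30|_7 = 4·7 + 2 ↦ 4·8 + 2|_8 = 34 ⇒ 33

4·7 + 2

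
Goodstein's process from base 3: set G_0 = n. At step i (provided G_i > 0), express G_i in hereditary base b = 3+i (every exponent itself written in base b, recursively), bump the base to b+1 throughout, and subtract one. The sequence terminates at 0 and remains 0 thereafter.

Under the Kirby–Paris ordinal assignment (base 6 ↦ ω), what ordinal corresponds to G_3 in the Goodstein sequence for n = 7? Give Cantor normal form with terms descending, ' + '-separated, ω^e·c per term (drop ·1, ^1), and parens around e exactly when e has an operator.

G_0 = 7. HB_3(7) = 2·3 + 1. Bump = 9. G_1 = 8.
G_1 = 8. HB_4(8) = 2·4. Bump = 10. G_2 = 9.
G_2 = 9. HB_5(9) = 5 + 4. Bump = 10. G_3 = 9.
G_3 = 9. HB_6(9) = 6 + 3. Bump = 10. G_4 = 9.

ω + 3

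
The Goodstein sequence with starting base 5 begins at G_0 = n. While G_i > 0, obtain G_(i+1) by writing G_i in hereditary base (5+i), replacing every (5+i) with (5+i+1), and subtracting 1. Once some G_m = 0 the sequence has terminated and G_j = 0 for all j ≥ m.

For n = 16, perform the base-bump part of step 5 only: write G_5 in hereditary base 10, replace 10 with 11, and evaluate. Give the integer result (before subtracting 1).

16 —HB5→ 3·5 + 1 —bump→ 3·6 + 1 = 19 —(−1)→ 18
18 —HB6→ 3·6 —bump→ 3·7 = 21 —(−1)→ 20
20 —HB7→ 2·7 + 6 —bump→ 2·8 + 6 = 22 —(−1)→ 21
21 —HB8→ 2·8 + 5 —bump→ 2·9 + 5 = 23 —(−1)→ 22
22 —HB9→ 2·9 + 4 —bump→ 2·10 + 4 = 24 —(−1)→ 23
23 —HB10→ 2·10 + 3 —bump→ 2·11 + 3 = 25 —(−1)→ 24

25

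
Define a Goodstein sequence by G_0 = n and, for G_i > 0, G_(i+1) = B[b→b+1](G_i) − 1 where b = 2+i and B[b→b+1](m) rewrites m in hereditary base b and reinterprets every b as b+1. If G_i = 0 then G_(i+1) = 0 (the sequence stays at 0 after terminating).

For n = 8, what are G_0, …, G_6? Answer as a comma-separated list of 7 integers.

8, 80, 553, 6310, 93395, 1647195, 33554571

i=0: 8 = 2^(2 + 1) (b=2); 2→3: 3^(3 + 1) = 81; 81−1 = 80
i=1: 80 = 2·3^3 + 2·3^2 + 2·3 + 2 (b=3); 3→4: 2·4^4 + 2·4^2 + 2·4 + 2 = 554; 554−1 = 553
i=2: 553 = 2·4^4 + 2·4^2 + 2·4 + 1 (b=4); 4→5: 2·5^5 + 2·5^2 + 2·5 + 1 = 6311; 6311−1 = 6310
i=3: 6310 = 2·5^5 + 2·5^2 + 2·5 (b=5); 5→6: 2·6^6 + 2·6^2 + 2·6 = 93396; 93396−1 = 93395
i=4: 93395 = 2·6^6 + 2·6^2 + 6 + 5 (b=6); 6→7: 2·7^7 + 2·7^2 + 7 + 5 = 1647196; 1647196−1 = 1647195
i=5: 1647195 = 2·7^7 + 2·7^2 + 7 + 4 (b=7); 7→8: 2·8^8 + 2·8^2 + 8 + 4 = 33554572; 33554572−1 = 33554571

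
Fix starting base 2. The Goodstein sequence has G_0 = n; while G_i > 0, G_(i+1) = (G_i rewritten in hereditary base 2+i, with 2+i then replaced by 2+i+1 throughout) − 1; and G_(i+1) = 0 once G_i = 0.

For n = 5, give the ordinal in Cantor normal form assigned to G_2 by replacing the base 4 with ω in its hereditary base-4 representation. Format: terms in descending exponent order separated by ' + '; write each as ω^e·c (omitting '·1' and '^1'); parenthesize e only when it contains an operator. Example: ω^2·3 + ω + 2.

step 0: 5 = 2^2 + 1; sub 3 for 2: 3^3 + 1; = 28; G_1 = 28−1 = 27
step 1: 27 = 3^3; sub 4 for 3: 4^4; = 256; G_2 = 256−1 = 255
step 2: 255 = 3·4^3 + 3·4^2 + 3·4 + 3; sub 5 for 4: 3·5^3 + 3·5^2 + 3·5 + 3; = 468; G_3 = 468−1 = 467

ω^3·3 + ω^2·3 + ω·3 + 3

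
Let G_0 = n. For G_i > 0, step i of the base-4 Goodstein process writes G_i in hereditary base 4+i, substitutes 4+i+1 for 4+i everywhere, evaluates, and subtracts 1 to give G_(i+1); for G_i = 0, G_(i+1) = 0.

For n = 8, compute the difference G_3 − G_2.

i=0: 8 = 2·4 (b=4); 4→5: 2·5 = 10; 10−1 = 9
i=1: 9 = 5 + 4 (b=5); 5→6: 6 + 4 = 10; 10−1 = 9
i=2: 9 = 6 + 3 (b=6); 6→7: 7 + 3 = 10; 10−1 = 9

0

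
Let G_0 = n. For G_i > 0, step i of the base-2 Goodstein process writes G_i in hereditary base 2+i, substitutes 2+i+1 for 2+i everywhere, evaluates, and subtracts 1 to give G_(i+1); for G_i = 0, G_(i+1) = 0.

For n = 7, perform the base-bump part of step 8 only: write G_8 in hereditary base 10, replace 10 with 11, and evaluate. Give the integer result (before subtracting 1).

150051214

(0) 7|_2 = 2^2 + 2 + 1 ↦ 3^3 + 3 + 1|_3 = 31 ⇒ 30
(1) 30|_3 = 3^3 + 3 ↦ 4^4 + 4|_4 = 260 ⇒ 259
(2) 259|_4 = 4^4 + 3 ↦ 5^5 + 3|_5 = 3128 ⇒ 3127
(3) 3127|_5 = 5^5 + 2 ↦ 6^6 + 2|_6 = 46658 ⇒ 46657
(4) 46657|_6 = 6^6 + 1 ↦ 7^7 + 1|_7 = 823544 ⇒ 823543
(5) 823543|_7 = 7^7 ↦ 8^8|_8 = 16777216 ⇒ 16777215
(6) 16777215|_8 = 7·8^7 + 7·8^6 + 7·8^5 + 7·8^4 + 7·8^3 + 7·8^2 + 7·8 + 7 ↦ 7·9^7 + 7·9^6 + 7·9^5 + 7·9^4 + 7·9^3 + 7·9^2 + 7·9 + 7|_9 = 37665880 ⇒ 37665879
(7) 37665879|_9 = 7·9^7 + 7·9^6 + 7·9^5 + 7·9^4 + 7·9^3 + 7·9^2 + 7·9 + 6 ↦ 7·10^7 + 7·10^6 + 7·10^5 + 7·10^4 + 7·10^3 + 7·10^2 + 7·10 + 6|_10 = 77777776 ⇒ 77777775
(8) 77777775|_10 = 7·10^7 + 7·10^6 + 7·10^5 + 7·10^4 + 7·10^3 + 7·10^2 + 7·10 + 5 ↦ 7·11^7 + 7·11^6 + 7·11^5 + 7·11^4 + 7·11^3 + 7·11^2 + 7·11 + 5|_11 = 150051214 ⇒ 150051213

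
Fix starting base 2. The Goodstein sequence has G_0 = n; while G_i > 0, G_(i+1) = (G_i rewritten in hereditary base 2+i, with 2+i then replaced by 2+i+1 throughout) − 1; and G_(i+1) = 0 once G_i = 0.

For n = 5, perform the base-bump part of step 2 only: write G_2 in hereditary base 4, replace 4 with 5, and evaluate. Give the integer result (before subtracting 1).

468

5 —HB2→ 2^2 + 1 —bump→ 3^3 + 1 = 28 —(−1)→ 27
27 —HB3→ 3^3 —bump→ 4^4 = 256 —(−1)→ 255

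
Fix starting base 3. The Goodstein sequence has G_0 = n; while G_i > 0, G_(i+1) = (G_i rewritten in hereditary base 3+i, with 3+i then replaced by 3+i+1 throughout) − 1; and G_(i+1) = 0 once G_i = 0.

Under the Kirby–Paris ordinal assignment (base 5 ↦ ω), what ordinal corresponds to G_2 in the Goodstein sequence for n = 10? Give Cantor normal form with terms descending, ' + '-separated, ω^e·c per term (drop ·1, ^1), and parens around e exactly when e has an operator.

i=0: 10 = 3^2 + 1 (b=3); 3→4: 4^2 + 1 = 17; 17−1 = 16
i=1: 16 = 4^2 (b=4); 4→5: 5^2 = 25; 25−1 = 24

ω·4 + 4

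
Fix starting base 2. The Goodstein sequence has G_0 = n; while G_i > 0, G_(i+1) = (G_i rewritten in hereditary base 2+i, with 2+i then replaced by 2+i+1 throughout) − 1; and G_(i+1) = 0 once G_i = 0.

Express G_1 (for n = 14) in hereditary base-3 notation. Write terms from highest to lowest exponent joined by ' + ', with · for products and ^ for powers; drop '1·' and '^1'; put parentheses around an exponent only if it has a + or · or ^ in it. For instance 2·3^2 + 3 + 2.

14 —HB2→ 2^(2 + 1) + 2^2 + 2 —bump→ 3^(3 + 1) + 3^3 + 3 = 111 —(−1)→ 110
110 —HB3→ 3^(3 + 1) + 3^3 + 2 —bump→ 4^(4 + 1) + 4^4 + 2 = 1282 —(−1)→ 1281

3^(3 + 1) + 3^3 + 2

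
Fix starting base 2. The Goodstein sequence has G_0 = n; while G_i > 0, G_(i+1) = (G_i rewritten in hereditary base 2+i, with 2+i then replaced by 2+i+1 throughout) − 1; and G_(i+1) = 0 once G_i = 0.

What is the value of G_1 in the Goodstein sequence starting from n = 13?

108

G_0=13  [base 2] 2^(2 + 1) + 2^2 + 1  →[2↦3]→  3^(3 + 1) + 3^3 + 1 = 109  −1 ⇒ G_1=108
G_1=108  [base 3] 3^(3 + 1) + 3^3  →[3↦4]→  4^(4 + 1) + 4^4 = 1280  −1 ⇒ G_2=1279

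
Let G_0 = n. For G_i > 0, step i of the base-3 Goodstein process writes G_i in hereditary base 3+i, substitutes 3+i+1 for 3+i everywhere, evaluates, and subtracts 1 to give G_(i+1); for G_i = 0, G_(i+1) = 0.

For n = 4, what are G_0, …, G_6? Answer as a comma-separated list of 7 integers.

G_0 = 4. HB_3(4) = 3 + 1. Bump = 5. G_1 = 4.
G_1 = 4. HB_4(4) = 4. Bump = 5. G_2 = 4.
G_2 = 4. HB_5(4) = 4. Bump = 4. G_3 = 3.
G_3 = 3. HB_6(3) = 3. Bump = 3. G_4 = 2.
G_4 = 2. HB_7(2) = 2. Bump = 2. G_5 = 1.
G_5 = 1. HB_8(1) = 1. Bump = 1. G_6 = 0.

4, 4, 4, 3, 2, 1, 0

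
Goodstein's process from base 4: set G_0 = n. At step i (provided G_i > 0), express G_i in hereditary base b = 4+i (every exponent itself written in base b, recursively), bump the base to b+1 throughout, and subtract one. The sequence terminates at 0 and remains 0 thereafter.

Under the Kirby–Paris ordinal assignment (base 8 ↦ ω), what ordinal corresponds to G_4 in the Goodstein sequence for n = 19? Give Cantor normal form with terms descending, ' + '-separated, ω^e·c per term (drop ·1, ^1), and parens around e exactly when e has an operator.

(0) 19|_4 = 4^2 + 3 ↦ 5^2 + 3|_5 = 28 ⇒ 27
(1) 27|_5 = 5^2 + 2 ↦ 6^2 + 2|_6 = 38 ⇒ 37
(2) 37|_6 = 6^2 + 1 ↦ 7^2 + 1|_7 = 50 ⇒ 49
(3) 49|_7 = 7^2 ↦ 8^2|_8 = 64 ⇒ 63
(4) 63|_8 = 7·8 + 7 ↦ 7·9 + 7|_9 = 70 ⇒ 69

ω·7 + 7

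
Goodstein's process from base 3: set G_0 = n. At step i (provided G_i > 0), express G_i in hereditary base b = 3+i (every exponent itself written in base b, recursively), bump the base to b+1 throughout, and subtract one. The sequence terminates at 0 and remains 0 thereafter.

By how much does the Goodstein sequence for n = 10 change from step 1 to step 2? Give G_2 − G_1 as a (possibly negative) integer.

i=0: 10 = 3^2 + 1 (b=3); 3→4: 4^2 + 1 = 17; 17−1 = 16
i=1: 16 = 4^2 (b=4); 4→5: 5^2 = 25; 25−1 = 24

8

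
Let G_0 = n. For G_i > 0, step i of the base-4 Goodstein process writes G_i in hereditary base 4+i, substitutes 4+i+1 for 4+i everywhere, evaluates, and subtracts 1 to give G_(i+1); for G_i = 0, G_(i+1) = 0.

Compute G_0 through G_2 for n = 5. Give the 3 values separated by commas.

5, 5, 5

G_0=5  [base 4] 4 + 1  →[4↦5]→  5 + 1 = 6  −1 ⇒ G_1=5
G_1=5  [base 5] 5  →[5↦6]→  6 = 6  −1 ⇒ G_2=5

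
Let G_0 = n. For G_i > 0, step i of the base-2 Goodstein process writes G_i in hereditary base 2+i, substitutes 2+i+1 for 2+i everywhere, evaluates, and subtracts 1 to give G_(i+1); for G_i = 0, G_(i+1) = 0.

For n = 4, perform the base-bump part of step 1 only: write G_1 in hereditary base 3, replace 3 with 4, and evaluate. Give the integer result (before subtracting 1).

42

(0) 4|_2 = 2^2 ↦ 3^3|_3 = 27 ⇒ 26
(1) 26|_3 = 2·3^2 + 2·3 + 2 ↦ 2·4^2 + 2·4 + 2|_4 = 42 ⇒ 41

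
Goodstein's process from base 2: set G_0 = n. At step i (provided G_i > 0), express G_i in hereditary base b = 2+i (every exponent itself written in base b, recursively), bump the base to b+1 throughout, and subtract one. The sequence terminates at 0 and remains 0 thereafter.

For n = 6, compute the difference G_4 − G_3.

43530

step 0: 6 = 2^2 + 2; sub 3 for 2: 3^3 + 3; = 30; G_1 = 30−1 = 29
step 1: 29 = 3^3 + 2; sub 4 for 3: 4^4 + 2; = 258; G_2 = 258−1 = 257
step 2: 257 = 4^4 + 1; sub 5 for 4: 5^5 + 1; = 3126; G_3 = 3126−1 = 3125
step 3: 3125 = 5^5; sub 6 for 5: 6^6; = 46656; G_4 = 46656−1 = 46655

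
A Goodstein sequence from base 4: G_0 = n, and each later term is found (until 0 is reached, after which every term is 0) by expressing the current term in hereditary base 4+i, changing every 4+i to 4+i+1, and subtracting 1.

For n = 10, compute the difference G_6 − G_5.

0

G_0 = 10. HB_4(10) = 2·4 + 2. Bump = 12. G_1 = 11.
G_1 = 11. HB_5(11) = 2·5 + 1. Bump = 13. G_2 = 12.
G_2 = 12. HB_6(12) = 2·6. Bump = 14. G_3 = 13.
G_3 = 13. HB_7(13) = 7 + 6. Bump = 14. G_4 = 13.
G_4 = 13. HB_8(13) = 8 + 5. Bump = 14. G_5 = 13.
G_5 = 13. HB_9(13) = 9 + 4. Bump = 14. G_6 = 13.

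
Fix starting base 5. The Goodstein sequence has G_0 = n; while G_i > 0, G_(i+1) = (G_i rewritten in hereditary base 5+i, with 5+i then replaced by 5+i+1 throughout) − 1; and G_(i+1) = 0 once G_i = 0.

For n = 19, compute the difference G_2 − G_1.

2

(0) 19|_5 = 3·5 + 4 ↦ 3·6 + 4|_6 = 22 ⇒ 21
(1) 21|_6 = 3·6 + 3 ↦ 3·7 + 3|_7 = 24 ⇒ 23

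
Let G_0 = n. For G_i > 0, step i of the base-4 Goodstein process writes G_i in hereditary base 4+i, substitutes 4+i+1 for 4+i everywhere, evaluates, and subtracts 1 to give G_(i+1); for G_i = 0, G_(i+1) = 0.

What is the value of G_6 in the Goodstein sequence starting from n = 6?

3

G_0 = 6. HB_4(6) = 4 + 2. Bump = 7. G_1 = 6.
G_1 = 6. HB_5(6) = 5 + 1. Bump = 7. G_2 = 6.
G_2 = 6. HB_6(6) = 6. Bump = 7. G_3 = 6.
G_3 = 6. HB_7(6) = 6. Bump = 6. G_4 = 5.
G_4 = 5. HB_8(5) = 5. Bump = 5. G_5 = 4.
G_5 = 4. HB_9(4) = 4. Bump = 4. G_6 = 3.
G_6 = 3. HB_10(3) = 3. Bump = 3. G_7 = 2.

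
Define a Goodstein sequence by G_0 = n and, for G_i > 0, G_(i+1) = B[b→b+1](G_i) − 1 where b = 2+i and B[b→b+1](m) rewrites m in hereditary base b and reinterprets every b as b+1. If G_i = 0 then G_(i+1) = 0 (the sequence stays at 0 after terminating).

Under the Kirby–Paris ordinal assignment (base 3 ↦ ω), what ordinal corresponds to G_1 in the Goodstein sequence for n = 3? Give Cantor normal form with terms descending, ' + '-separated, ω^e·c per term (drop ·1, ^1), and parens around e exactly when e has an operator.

base 2: 3 = 2 + 1; at 3: 3 + 1 = 4; next = 3
base 3: 3 = 3; at 4: 4 = 4; next = 3

ω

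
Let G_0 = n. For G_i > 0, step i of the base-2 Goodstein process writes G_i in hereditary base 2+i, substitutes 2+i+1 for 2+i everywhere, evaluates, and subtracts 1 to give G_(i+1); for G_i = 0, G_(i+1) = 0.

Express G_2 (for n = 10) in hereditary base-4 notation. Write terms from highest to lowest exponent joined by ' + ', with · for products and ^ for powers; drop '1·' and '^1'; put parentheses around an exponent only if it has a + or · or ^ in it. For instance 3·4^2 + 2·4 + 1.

G_0 = 10. HB_2(10) = 2^(2 + 1) + 2. Bump = 84. G_1 = 83.
G_1 = 83. HB_3(83) = 3^(3 + 1) + 2. Bump = 1026. G_2 = 1025.
G_2 = 1025. HB_4(1025) = 4^(4 + 1) + 1. Bump = 15626. G_3 = 15625.

4^(4 + 1) + 1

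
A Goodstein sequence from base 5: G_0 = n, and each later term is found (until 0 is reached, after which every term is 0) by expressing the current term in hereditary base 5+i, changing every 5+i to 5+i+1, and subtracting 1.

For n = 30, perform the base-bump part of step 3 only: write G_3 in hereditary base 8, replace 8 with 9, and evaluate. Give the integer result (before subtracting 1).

84

G_0 = 30. HB_5(30) = 5^2 + 5. Bump = 42. G_1 = 41.
G_1 = 41. HB_6(41) = 6^2 + 5. Bump = 54. G_2 = 53.
G_2 = 53. HB_7(53) = 7^2 + 4. Bump = 68. G_3 = 67.
G_3 = 67. HB_8(67) = 8^2 + 3. Bump = 84. G_4 = 83.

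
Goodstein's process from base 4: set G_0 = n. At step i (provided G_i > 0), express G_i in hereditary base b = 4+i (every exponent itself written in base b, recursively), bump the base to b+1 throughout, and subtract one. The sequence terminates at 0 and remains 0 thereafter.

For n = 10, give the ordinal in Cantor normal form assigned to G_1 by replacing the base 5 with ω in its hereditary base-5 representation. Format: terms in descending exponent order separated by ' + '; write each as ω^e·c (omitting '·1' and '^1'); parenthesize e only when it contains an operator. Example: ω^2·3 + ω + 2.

(0) 10|_4 = 2·4 + 2 ↦ 2·5 + 2|_5 = 12 ⇒ 11
(1) 11|_5 = 2·5 + 1 ↦ 2·6 + 1|_6 = 13 ⇒ 12

ω·2 + 1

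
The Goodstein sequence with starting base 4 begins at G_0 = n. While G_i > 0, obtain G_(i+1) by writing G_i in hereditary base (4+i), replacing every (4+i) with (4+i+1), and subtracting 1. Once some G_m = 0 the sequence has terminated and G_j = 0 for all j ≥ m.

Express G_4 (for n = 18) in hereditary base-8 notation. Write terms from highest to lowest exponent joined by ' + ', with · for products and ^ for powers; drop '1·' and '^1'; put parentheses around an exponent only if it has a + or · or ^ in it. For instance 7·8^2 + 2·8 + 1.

6·8 + 5

G_0=18  [base 4] 4^2 + 2  →[4↦5]→  5^2 + 2 = 27  −1 ⇒ G_1=26
G_1=26  [base 5] 5^2 + 1  →[5↦6]→  6^2 + 1 = 37  −1 ⇒ G_2=36
G_2=36  [base 6] 6^2  →[6↦7]→  7^2 = 49  −1 ⇒ G_3=48
G_3=48  [base 7] 6·7 + 6  →[7↦8]→  6·8 + 6 = 54  −1 ⇒ G_4=53
G_4=53  [base 8] 6·8 + 5  →[8↦9]→  6·9 + 5 = 59  −1 ⇒ G_5=58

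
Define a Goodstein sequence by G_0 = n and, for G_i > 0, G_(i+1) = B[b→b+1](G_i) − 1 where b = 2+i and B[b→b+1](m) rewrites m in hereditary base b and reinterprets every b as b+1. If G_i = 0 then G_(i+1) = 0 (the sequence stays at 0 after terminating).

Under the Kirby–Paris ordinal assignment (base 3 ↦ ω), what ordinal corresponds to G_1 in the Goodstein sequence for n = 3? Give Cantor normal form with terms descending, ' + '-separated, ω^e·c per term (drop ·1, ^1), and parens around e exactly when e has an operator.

ω

3 —HB2→ 2 + 1 —bump→ 3 + 1 = 4 —(−1)→ 3
3 —HB3→ 3 —bump→ 4 = 4 —(−1)→ 3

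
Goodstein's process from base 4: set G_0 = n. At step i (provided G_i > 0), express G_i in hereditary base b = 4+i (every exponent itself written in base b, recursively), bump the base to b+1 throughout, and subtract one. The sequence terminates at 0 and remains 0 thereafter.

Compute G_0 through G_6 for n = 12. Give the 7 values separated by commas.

step 0: 12 = 3·4; sub 5 for 4: 3·5; = 15; G_1 = 15−1 = 14
step 1: 14 = 2·5 + 4; sub 6 for 5: 2·6 + 4; = 16; G_2 = 16−1 = 15
step 2: 15 = 2·6 + 3; sub 7 for 6: 2·7 + 3; = 17; G_3 = 17−1 = 16
step 3: 16 = 2·7 + 2; sub 8 for 7: 2·8 + 2; = 18; G_4 = 18−1 = 17
step 4: 17 = 2·8 + 1; sub 9 for 8: 2·9 + 1; = 19; G_5 = 19−1 = 18
step 5: 18 = 2·9; sub 10 for 9: 2·10; = 20; G_6 = 20−1 = 19

12, 14, 15, 16, 17, 18, 19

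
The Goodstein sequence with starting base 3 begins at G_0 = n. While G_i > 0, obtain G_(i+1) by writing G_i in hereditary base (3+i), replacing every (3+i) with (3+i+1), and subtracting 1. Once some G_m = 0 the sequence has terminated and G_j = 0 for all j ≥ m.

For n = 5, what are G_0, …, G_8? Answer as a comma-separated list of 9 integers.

5, 5, 5, 5, 4, 3, 2, 1, 0

G_0 = 5. HB_3(5) = 3 + 2. Bump = 6. G_1 = 5.
G_1 = 5. HB_4(5) = 4 + 1. Bump = 6. G_2 = 5.
G_2 = 5. HB_5(5) = 5. Bump = 6. G_3 = 5.
G_3 = 5. HB_6(5) = 5. Bump = 5. G_4 = 4.
G_4 = 4. HB_7(4) = 4. Bump = 4. G_5 = 3.
G_5 = 3. HB_8(3) = 3. Bump = 3. G_6 = 2.
G_6 = 2. HB_9(2) = 2. Bump = 2. G_7 = 1.
G_7 = 1. HB_10(1) = 1. Bump = 1. G_8 = 0.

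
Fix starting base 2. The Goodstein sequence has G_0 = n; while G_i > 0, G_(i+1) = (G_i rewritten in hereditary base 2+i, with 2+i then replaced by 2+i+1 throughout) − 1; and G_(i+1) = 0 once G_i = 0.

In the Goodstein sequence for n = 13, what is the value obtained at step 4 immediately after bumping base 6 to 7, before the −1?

5765999

[0] 13 ≡ 2^(2 + 1) + 2^2 + 1 (base 2). Lift 3: 109. −1: 108.
[1] 108 ≡ 3^(3 + 1) + 3^3 (base 3). Lift 4: 1280. −1: 1279.
[2] 1279 ≡ 4^(4 + 1) + 3·4^3 + 3·4^2 + 3·4 + 3 (base 4). Lift 5: 16093. −1: 16092.
[3] 16092 ≡ 5^(5 + 1) + 3·5^3 + 3·5^2 + 3·5 + 2 (base 5). Lift 6: 280712. −1: 280711.
[4] 280711 ≡ 6^(6 + 1) + 3·6^3 + 3·6^2 + 3·6 + 1 (base 6). Lift 7: 5765999. −1: 5765998.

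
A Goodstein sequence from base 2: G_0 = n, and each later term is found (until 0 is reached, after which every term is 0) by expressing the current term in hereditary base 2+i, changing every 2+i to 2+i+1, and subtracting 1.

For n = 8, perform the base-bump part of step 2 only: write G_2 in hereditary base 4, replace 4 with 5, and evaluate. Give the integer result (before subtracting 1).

step 0: 8 = 2^(2 + 1); sub 3 for 2: 3^(3 + 1); = 81; G_1 = 81−1 = 80
step 1: 80 = 2·3^3 + 2·3^2 + 2·3 + 2; sub 4 for 3: 2·4^4 + 2·4^2 + 2·4 + 2; = 554; G_2 = 554−1 = 553
step 2: 553 = 2·4^4 + 2·4^2 + 2·4 + 1; sub 5 for 4: 2·5^5 + 2·5^2 + 2·5 + 1; = 6311; G_3 = 6311−1 = 6310

6311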